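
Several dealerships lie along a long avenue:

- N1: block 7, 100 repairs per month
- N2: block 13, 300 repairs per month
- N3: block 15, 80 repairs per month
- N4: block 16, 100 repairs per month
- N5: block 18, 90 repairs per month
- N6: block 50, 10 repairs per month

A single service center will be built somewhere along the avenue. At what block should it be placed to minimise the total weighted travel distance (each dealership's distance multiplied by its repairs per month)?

For a sum of weighted absolute distances on a line, the optimum is the weighted median (not the mean). Total weight W = 680; half-weight = 340.
Sort by position and accumulate weight:
  block 7 (N1, w=100) → cum 100
  block 13 (N2, w=300) → cum 400  ≥ 340 → median here
  block 15 (N3, w=80) → cum 480
  block 16 (N4, w=100) → cum 580
  block 18 (N5, w=90) → cum 670
  block 50 (N6, w=10) → cum 680
Optimal location: block 13.

x = 13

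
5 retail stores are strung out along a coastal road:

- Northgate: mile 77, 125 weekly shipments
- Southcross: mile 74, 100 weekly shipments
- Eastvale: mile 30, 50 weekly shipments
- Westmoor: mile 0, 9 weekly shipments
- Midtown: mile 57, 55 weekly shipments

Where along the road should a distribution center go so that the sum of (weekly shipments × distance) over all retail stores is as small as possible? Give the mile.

For a sum of weighted absolute distances on a line, the optimum is the weighted median (not the mean). Total weight W = 339; half-weight = 169.5.
Sort by position and accumulate weight:
  mile 0 (Westmoor, w=9) → cum 9
  mile 30 (Eastvale, w=50) → cum 59
  mile 57 (Midtown, w=55) → cum 114
  mile 74 (Southcross, w=100) → cum 214  ≥ 169.5 → median here
  mile 77 (Northgate, w=125) → cum 339
Optimal location: mile 74.

x = 74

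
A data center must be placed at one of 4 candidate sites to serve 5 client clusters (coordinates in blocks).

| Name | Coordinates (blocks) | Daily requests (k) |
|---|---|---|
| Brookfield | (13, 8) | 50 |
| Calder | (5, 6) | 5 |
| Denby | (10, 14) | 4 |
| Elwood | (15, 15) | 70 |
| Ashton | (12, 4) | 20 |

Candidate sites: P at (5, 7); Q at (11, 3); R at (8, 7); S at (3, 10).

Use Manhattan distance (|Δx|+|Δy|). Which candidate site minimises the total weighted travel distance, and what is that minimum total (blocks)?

R, total 1546 blocks

Total weighted distance at each candidate:
  P (5, 7): total = 1963
  Q (11, 3): total = 1603
  R (8, 7): total = 1546
  S (3, 10): total = 2164
Minimum is at R with total 1546 blocks.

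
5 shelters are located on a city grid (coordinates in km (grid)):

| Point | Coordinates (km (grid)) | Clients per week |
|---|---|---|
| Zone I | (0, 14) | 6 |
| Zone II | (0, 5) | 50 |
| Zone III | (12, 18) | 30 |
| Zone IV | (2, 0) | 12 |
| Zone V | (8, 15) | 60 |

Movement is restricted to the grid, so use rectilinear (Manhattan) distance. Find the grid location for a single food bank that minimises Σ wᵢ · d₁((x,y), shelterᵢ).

(8, 15)

Manhattan distance separates: Σwᵢ(|x−xᵢ|+|y−yᵢ|) = Σwᵢ|x−xᵢ| + Σwᵢ|y−yᵢ|, so x and y are optimised independently as 1-D weighted medians.
Total weight W = 158; half = 79.
x-coordinate, sorted with cumulative weight:
  x=0 (Zone I, w=6) cum 6
  x=0 (Zone II, w=50) cum 56
  x=2 (Zone IV, w=12) cum 68
  x=8 (Zone V, w=60) cum 128  ← median
  x=12 (Zone III, w=30) cum 158
⇒ x* = 8
y-coordinate, sorted with cumulative weight:
  y=0 (Zone IV, w=12) cum 12
  y=5 (Zone II, w=50) cum 62
  y=14 (Zone I, w=6) cum 68
  y=15 (Zone V, w=60) cum 128  ← median
  y=18 (Zone III, w=30) cum 158
⇒ y* = 15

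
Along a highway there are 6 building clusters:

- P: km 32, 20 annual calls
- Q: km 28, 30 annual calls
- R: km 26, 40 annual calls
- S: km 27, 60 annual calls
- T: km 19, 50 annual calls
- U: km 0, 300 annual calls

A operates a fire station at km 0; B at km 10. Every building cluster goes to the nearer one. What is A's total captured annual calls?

300

The indifferent point is the midpoint (0+10)/2 = 5; building clusters left of it (closer to A at 0) go to A, those right go to B.
  U at 0 (w=300) → A
  T at 19 (w=50) → B
  R at 26 (w=40) → B
  S at 27 (w=60) → B
  Q at 28 (w=30) → B
  P at 32 (w=20) → B
A captures 300; B captures 200.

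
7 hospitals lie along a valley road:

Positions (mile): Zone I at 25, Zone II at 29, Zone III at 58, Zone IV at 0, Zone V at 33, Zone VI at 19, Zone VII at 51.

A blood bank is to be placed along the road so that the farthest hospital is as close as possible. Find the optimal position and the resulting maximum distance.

location 29, max distance 29

The 1-center on a line is the midpoint of the two extreme points: leftmost at 0, rightmost at 58.
Optimal location = (0 + 58)/2 = 29; maximum distance = (58 − 0)/2 = 29.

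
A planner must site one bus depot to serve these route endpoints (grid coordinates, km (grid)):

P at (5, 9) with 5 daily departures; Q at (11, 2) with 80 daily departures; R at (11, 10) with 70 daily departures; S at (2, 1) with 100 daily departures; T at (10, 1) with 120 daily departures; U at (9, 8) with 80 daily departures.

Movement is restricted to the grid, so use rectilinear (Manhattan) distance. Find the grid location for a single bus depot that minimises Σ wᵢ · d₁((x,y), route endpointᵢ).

Manhattan distance separates: Σwᵢ(|x−xᵢ|+|y−yᵢ|) = Σwᵢ|x−xᵢ| + Σwᵢ|y−yᵢ|, so x and y are optimised independently as 1-D weighted medians.
Total weight W = 455; half = 227.5.
x-coordinate, sorted with cumulative weight:
  x=2 (S, w=100) cum 100
  x=5 (P, w=5) cum 105
  x=9 (U, w=80) cum 185
  x=10 (T, w=120) cum 305  ← median
  x=11 (Q, w=80) cum 385
  x=11 (R, w=70) cum 455
⇒ x* = 10
y-coordinate, sorted with cumulative weight:
  y=1 (S, w=100) cum 100
  y=1 (T, w=120) cum 220
  y=2 (Q, w=80) cum 300  ← median
  y=8 (U, w=80) cum 380
  y=9 (P, w=5) cum 385
  y=10 (R, w=70) cum 455
⇒ y* = 2

(10, 2)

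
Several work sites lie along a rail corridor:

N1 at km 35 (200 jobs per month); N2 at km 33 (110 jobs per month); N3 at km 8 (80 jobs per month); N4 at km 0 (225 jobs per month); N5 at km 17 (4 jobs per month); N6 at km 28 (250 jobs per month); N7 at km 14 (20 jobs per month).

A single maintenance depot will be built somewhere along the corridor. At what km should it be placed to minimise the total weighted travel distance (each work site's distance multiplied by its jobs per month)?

x = 28

For a sum of weighted absolute distances on a line, the optimum is the weighted median (not the mean). Total weight W = 889; half-weight = 444.5.
Sort by position and accumulate weight:
  km 0 (N4, w=225) → cum 225
  km 8 (N3, w=80) → cum 305
  km 14 (N7, w=20) → cum 325
  km 17 (N5, w=4) → cum 329
  km 28 (N6, w=250) → cum 579  ≥ 444.5 → median here
  km 33 (N2, w=110) → cum 689
  km 35 (N1, w=200) → cum 889
Optimal location: km 28.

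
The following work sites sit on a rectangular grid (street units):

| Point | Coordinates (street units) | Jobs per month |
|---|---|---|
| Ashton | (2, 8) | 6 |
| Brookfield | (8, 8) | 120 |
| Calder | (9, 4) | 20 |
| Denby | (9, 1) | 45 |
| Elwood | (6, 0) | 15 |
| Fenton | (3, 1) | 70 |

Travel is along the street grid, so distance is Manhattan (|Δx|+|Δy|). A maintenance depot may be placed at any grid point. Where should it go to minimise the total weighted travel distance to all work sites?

Manhattan distance separates: Σwᵢ(|x−xᵢ|+|y−yᵢ|) = Σwᵢ|x−xᵢ| + Σwᵢ|y−yᵢ|, so x and y are optimised independently as 1-D weighted medians.
Total weight W = 276; half = 138.
x-coordinate, sorted with cumulative weight:
  x=2 (Ashton, w=6) cum 6
  x=3 (Fenton, w=70) cum 76
  x=6 (Elwood, w=15) cum 91
  x=8 (Brookfield, w=120) cum 211  ← median
  x=9 (Calder, w=20) cum 231
  x=9 (Denby, w=45) cum 276
⇒ x* = 8
y-coordinate, sorted with cumulative weight:
  y=0 (Elwood, w=15) cum 15
  y=1 (Denby, w=45) cum 60
  y=1 (Fenton, w=70) cum 130
  y=4 (Calder, w=20) cum 150  ← median
  y=8 (Ashton, w=6) cum 156
  y=8 (Brookfield, w=120) cum 276
⇒ y* = 4

(8, 4)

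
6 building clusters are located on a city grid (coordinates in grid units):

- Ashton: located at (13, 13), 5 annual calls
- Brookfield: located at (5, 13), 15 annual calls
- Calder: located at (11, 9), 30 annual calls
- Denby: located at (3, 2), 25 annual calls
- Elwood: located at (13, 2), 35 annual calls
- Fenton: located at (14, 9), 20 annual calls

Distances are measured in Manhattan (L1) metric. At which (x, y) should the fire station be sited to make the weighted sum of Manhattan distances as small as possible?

Manhattan distance separates: Σwᵢ(|x−xᵢ|+|y−yᵢ|) = Σwᵢ|x−xᵢ| + Σwᵢ|y−yᵢ|, so x and y are optimised independently as 1-D weighted medians.
Total weight W = 130; half = 65.
x-coordinate, sorted with cumulative weight:
  x=3 (Denby, w=25) cum 25
  x=5 (Brookfield, w=15) cum 40
  x=11 (Calder, w=30) cum 70  ← median
  x=13 (Ashton, w=5) cum 75
  x=13 (Elwood, w=35) cum 110
  x=14 (Fenton, w=20) cum 130
⇒ x* = 11
y-coordinate, sorted with cumulative weight:
  y=2 (Denby, w=25) cum 25
  y=2 (Elwood, w=35) cum 60
  y=9 (Calder, w=30) cum 90  ← median
  y=9 (Fenton, w=20) cum 110
  y=13 (Ashton, w=5) cum 115
  y=13 (Brookfield, w=15) cum 130
⇒ y* = 9

(11, 9)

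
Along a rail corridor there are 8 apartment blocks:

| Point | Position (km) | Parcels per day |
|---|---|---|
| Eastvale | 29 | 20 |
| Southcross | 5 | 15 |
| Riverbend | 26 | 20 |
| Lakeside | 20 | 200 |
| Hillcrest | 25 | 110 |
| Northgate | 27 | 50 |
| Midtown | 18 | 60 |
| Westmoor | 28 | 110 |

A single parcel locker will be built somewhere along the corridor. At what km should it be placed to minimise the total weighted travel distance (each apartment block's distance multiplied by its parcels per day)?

x = 25

For a sum of weighted absolute distances on a line, the optimum is the weighted median (not the mean). Total weight W = 585; half-weight = 292.5.
Sort by position and accumulate weight:
  km 5 (Southcross, w=15) → cum 15
  km 18 (Midtown, w=60) → cum 75
  km 20 (Lakeside, w=200) → cum 275
  km 25 (Hillcrest, w=110) → cum 385  ≥ 292.5 → median here
  km 26 (Riverbend, w=20) → cum 405
  km 27 (Northgate, w=50) → cum 455
  km 28 (Westmoor, w=110) → cum 565
  km 29 (Eastvale, w=20) → cum 585
Optimal location: km 25.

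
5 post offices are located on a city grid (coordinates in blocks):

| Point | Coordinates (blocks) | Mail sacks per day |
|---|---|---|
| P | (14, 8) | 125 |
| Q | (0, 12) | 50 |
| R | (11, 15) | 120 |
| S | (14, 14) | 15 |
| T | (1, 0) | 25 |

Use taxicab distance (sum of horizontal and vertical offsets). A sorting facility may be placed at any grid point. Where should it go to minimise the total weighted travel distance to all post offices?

Manhattan distance separates: Σwᵢ(|x−xᵢ|+|y−yᵢ|) = Σwᵢ|x−xᵢ| + Σwᵢ|y−yᵢ|, so x and y are optimised independently as 1-D weighted medians.
Total weight W = 335; half = 167.5.
x-coordinate, sorted with cumulative weight:
  x=0 (Q, w=50) cum 50
  x=1 (T, w=25) cum 75
  x=11 (R, w=120) cum 195  ← median
  x=14 (P, w=125) cum 320
  x=14 (S, w=15) cum 335
⇒ x* = 11
y-coordinate, sorted with cumulative weight:
  y=0 (T, w=25) cum 25
  y=8 (P, w=125) cum 150
  y=12 (Q, w=50) cum 200  ← median
  y=14 (S, w=15) cum 215
  y=15 (R, w=120) cum 335
⇒ y* = 12

(11, 12)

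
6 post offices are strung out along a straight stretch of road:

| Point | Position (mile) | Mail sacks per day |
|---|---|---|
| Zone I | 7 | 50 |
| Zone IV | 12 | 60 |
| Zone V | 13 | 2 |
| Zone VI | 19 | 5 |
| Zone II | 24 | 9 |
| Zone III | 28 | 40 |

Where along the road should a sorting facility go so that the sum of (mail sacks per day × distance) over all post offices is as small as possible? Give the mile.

x = 12

For a sum of weighted absolute distances on a line, the optimum is the weighted median (not the mean). Total weight W = 166; half-weight = 83.
Sort by position and accumulate weight:
  mile 7 (Zone I, w=50) → cum 50
  mile 12 (Zone IV, w=60) → cum 110  ≥ 83 → median here
  mile 13 (Zone V, w=2) → cum 112
  mile 19 (Zone VI, w=5) → cum 117
  mile 24 (Zone II, w=9) → cum 126
  mile 28 (Zone III, w=40) → cum 166
Optimal location: mile 12.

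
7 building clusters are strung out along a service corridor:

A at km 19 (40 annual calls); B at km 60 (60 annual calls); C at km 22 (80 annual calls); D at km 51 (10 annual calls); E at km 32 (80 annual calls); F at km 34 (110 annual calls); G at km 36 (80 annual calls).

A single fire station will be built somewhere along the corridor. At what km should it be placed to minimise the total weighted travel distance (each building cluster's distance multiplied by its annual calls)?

For a sum of weighted absolute distances on a line, the optimum is the weighted median (not the mean). Total weight W = 460; half-weight = 230.
Sort by position and accumulate weight:
  km 19 (A, w=40) → cum 40
  km 22 (C, w=80) → cum 120
  km 32 (E, w=80) → cum 200
  km 34 (F, w=110) → cum 310  ≥ 230 → median here
  km 36 (G, w=80) → cum 390
  km 51 (D, w=10) → cum 400
  km 60 (B, w=60) → cum 460
Optimal location: km 34.

x = 34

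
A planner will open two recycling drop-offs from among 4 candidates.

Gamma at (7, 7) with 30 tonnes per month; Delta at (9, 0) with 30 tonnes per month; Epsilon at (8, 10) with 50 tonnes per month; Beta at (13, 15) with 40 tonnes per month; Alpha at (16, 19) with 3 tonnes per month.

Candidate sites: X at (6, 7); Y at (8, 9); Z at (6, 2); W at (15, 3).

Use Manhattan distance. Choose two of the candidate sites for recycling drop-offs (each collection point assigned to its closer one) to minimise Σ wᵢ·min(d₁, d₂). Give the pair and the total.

Evaluate every pair (each demand assigned to the nearer of the two):
  {Y, Z}: total = 784
  {X, Y}: total = 874
  {Y, W}: total = 901
  {X, Z}: total = 1096
  {X, W}: total = 1161
  {Z, W}: total = 1441
Best pair: {Y, Z} with total 784.

{Y, Z}, total 784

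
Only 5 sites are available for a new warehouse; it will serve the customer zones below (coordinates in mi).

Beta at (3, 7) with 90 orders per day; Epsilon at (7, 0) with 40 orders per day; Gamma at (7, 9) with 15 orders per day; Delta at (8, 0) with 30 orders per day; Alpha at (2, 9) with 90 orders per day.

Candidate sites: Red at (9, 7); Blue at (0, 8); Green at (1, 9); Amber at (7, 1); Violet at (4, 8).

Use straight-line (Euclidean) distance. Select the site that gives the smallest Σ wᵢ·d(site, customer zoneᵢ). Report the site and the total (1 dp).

Total weighted distance at each candidate:
  Red (9, 7): total = 1741.0
  Blue (0, 8): total = 1356.5
  Green (1, 9): total = 1209.3
  Amber (7, 1): total = 1700.5
  Violet (4, 8): total = 986.0
Minimum is at Violet with total 986.0 mi.

Violet, total 986.0 mi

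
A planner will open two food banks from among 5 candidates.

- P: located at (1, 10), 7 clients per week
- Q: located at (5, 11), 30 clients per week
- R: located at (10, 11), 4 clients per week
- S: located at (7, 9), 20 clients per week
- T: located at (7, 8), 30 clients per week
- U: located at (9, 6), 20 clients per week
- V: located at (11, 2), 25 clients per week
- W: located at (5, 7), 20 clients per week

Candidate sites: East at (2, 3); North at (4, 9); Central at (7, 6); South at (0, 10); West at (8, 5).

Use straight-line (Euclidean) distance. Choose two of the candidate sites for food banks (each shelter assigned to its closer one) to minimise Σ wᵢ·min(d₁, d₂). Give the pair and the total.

{North, West}, total 448.5

Evaluate every pair (each demand assigned to the nearer of the two):
  {North, West}: total = 448.5
  {North, Central}: total = 458.7
  {Central, South}: total = 529.4
  {Central, West}: total = 534.4
  {South, West}: total = 569.1
  {East, Central}: total = 580.5
  {East, North}: total = 657.1
  {East, West}: total = 659.8
  {North, South}: total = 663.1
  {East, South}: total = 1032.4
Best pair: {North, West} with total 448.5.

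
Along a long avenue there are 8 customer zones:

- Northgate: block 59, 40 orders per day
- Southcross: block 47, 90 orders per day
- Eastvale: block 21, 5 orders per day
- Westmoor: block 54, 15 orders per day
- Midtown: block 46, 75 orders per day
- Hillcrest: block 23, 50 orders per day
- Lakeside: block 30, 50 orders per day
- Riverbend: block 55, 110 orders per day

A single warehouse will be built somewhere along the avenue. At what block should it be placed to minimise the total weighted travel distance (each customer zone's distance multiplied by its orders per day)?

x = 47

For a sum of weighted absolute distances on a line, the optimum is the weighted median (not the mean). Total weight W = 435; half-weight = 217.5.
Sort by position and accumulate weight:
  block 21 (Eastvale, w=5) → cum 5
  block 23 (Hillcrest, w=50) → cum 55
  block 30 (Lakeside, w=50) → cum 105
  block 46 (Midtown, w=75) → cum 180
  block 47 (Southcross, w=90) → cum 270  ≥ 217.5 → median here
  block 54 (Westmoor, w=15) → cum 285
  block 55 (Riverbend, w=110) → cum 395
  block 59 (Northgate, w=40) → cum 435
Optimal location: block 47.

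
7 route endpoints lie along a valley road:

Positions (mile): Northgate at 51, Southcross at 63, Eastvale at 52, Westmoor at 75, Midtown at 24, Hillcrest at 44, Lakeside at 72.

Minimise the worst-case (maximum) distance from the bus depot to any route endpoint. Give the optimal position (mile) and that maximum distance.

location 49.5, max distance 25.5

The 1-center on a line is the midpoint of the two extreme points: leftmost at 24, rightmost at 75.
Optimal location = (24 + 75)/2 = 49.5; maximum distance = (75 − 24)/2 = 25.5.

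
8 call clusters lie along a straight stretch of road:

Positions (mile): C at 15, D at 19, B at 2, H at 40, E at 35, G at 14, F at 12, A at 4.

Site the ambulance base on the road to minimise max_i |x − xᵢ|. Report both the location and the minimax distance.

location 21, max distance 19

The 1-center on a line is the midpoint of the two extreme points: leftmost at 2, rightmost at 40.
Optimal location = (2 + 40)/2 = 21; maximum distance = (40 − 2)/2 = 19.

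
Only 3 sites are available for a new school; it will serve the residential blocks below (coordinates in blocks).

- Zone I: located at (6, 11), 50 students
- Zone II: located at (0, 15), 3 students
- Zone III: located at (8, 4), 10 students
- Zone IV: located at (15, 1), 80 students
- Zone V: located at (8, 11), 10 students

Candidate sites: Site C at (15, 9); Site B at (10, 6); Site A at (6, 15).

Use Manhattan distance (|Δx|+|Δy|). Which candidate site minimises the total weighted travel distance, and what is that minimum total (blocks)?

Site B, total 1417 blocks

Total weighted distance at each candidate:
  Site C (15, 9): total = 1463
  Site B (10, 6): total = 1417
  Site A (6, 15): total = 2248
Minimum is at Site B with total 1417 blocks.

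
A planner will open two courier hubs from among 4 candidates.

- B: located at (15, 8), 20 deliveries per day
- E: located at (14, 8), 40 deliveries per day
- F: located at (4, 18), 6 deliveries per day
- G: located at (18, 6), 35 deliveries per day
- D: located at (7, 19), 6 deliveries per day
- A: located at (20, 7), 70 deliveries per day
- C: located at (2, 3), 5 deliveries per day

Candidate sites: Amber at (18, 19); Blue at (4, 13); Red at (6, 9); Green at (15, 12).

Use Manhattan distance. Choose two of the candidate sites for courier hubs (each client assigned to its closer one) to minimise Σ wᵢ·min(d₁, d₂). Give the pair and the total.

Evaluate every pair (each demand assigned to the nearer of the two):
  {Blue, Green}: total = 1439
  {Red, Green}: total = 1477
  {Amber, Green}: total = 1561
  {Amber, Red}: total = 2177
  {Blue, Red}: total = 2339
  {Amber, Blue}: total = 2459
Best pair: {Blue, Green} with total 1439.

{Blue, Green}, total 1439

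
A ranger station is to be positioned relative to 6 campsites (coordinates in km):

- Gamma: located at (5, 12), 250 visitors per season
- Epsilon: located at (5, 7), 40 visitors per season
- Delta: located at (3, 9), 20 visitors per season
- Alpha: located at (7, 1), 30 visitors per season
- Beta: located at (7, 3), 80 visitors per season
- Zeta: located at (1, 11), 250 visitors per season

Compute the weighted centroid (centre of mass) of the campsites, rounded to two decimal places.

(3.78, 9.67)

The minimiser of Σwᵢ‖p−pᵢ‖² is the weighted centroid p* = (Σwᵢpᵢ)/(Σwᵢ).
Σwᵢ = 670.
Σwᵢxᵢ = 250·5 + 40·5 + 20·3 + 30·7 + 80·7 + 250·1 = 2530.
Σwᵢyᵢ = 250·12 + 40·7 + 20·9 + 30·1 + 80·3 + 250·11 = 6480.
x* = 2530/670 = 3.78, y* = 6480/670 = 9.67.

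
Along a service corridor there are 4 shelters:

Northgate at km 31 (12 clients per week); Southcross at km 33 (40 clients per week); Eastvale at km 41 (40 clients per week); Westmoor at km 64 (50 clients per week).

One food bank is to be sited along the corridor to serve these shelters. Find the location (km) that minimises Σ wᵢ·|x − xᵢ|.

For a sum of weighted absolute distances on a line, the optimum is the weighted median (not the mean). Total weight W = 142; half-weight = 71.
Sort by position and accumulate weight:
  km 31 (Northgate, w=12) → cum 12
  km 33 (Southcross, w=40) → cum 52
  km 41 (Eastvale, w=40) → cum 92  ≥ 71 → median here
  km 64 (Westmoor, w=50) → cum 142
Optimal location: km 41.

x = 41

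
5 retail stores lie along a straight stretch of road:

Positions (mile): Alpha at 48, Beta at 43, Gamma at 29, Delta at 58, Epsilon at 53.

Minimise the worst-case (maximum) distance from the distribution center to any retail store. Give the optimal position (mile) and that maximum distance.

location 43.5, max distance 14.5

The 1-center on a line is the midpoint of the two extreme points: leftmost at 29, rightmost at 58.
Optimal location = (29 + 58)/2 = 43.5; maximum distance = (58 − 29)/2 = 14.5.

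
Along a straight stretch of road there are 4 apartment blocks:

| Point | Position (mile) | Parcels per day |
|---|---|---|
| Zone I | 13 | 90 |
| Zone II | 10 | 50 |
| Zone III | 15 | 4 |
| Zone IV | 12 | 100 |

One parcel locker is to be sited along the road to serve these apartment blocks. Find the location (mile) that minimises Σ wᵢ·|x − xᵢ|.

For a sum of weighted absolute distances on a line, the optimum is the weighted median (not the mean). Total weight W = 244; half-weight = 122.
Sort by position and accumulate weight:
  mile 10 (Zone II, w=50) → cum 50
  mile 12 (Zone IV, w=100) → cum 150  ≥ 122 → median here
  mile 13 (Zone I, w=90) → cum 240
  mile 15 (Zone III, w=4) → cum 244
Optimal location: mile 12.

x = 12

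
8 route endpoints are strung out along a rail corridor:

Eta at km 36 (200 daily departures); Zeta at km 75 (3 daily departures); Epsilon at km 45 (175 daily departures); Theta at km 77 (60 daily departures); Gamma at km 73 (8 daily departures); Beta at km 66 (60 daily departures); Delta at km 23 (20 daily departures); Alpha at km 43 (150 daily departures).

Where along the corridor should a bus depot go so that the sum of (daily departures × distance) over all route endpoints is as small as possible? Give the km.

For a sum of weighted absolute distances on a line, the optimum is the weighted median (not the mean). Total weight W = 676; half-weight = 338.
Sort by position and accumulate weight:
  km 23 (Delta, w=20) → cum 20
  km 36 (Eta, w=200) → cum 220
  km 43 (Alpha, w=150) → cum 370  ≥ 338 → median here
  km 45 (Epsilon, w=175) → cum 545
  km 66 (Beta, w=60) → cum 605
  km 73 (Gamma, w=8) → cum 613
  km 75 (Zeta, w=3) → cum 616
  km 77 (Theta, w=60) → cum 676
Optimal location: km 43.

x = 43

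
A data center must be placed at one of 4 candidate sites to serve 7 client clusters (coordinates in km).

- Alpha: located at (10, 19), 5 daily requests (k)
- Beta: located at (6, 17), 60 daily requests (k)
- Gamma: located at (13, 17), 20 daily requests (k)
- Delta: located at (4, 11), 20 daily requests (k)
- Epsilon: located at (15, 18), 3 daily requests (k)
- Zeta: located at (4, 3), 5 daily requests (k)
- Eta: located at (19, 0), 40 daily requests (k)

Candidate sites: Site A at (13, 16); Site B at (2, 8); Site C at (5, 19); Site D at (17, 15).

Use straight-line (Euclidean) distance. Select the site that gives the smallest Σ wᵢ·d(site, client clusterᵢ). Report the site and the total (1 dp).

Total weighted distance at each candidate:
  Site A (13, 16): total = 1442.5
  Site B (2, 8): total = 1843.0
  Site C (5, 19): total = 1539.7
  Site D (17, 15): total = 1777.2
Minimum is at Site A with total 1442.5 km.

Site A, total 1442.5 km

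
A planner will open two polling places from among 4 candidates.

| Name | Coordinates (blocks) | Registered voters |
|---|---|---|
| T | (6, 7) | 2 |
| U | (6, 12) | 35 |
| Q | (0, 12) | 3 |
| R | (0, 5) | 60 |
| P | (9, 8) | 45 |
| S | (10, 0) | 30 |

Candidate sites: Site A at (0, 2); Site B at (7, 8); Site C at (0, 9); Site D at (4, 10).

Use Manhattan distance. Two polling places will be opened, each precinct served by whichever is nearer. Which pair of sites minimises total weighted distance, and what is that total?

Evaluate every pair (each demand assigned to the nearer of the two):
  {Site A, Site B}: total = 809
  {Site B, Site C}: total = 848
  {Site A, Site D}: total = 1023
  {Site B, Site D}: total = 1122
  {Site C, Site D}: total = 1194
  {Site A, Site C}: total = 1330
Best pair: {Site A, Site B} with total 809.

{Site A, Site B}, total 809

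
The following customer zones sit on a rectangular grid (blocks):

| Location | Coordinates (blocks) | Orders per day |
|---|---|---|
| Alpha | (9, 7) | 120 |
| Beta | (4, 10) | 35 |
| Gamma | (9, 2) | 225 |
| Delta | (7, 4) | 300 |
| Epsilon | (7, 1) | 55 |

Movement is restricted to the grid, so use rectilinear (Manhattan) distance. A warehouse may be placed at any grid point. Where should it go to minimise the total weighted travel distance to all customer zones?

Manhattan distance separates: Σwᵢ(|x−xᵢ|+|y−yᵢ|) = Σwᵢ|x−xᵢ| + Σwᵢ|y−yᵢ|, so x and y are optimised independently as 1-D weighted medians.
Total weight W = 735; half = 367.5.
x-coordinate, sorted with cumulative weight:
  x=4 (Beta, w=35) cum 35
  x=7 (Delta, w=300) cum 335
  x=7 (Epsilon, w=55) cum 390  ← median
  x=9 (Alpha, w=120) cum 510
  x=9 (Gamma, w=225) cum 735
⇒ x* = 7
y-coordinate, sorted with cumulative weight:
  y=1 (Epsilon, w=55) cum 55
  y=2 (Gamma, w=225) cum 280
  y=4 (Delta, w=300) cum 580  ← median
  y=7 (Alpha, w=120) cum 700
  y=10 (Beta, w=35) cum 735
⇒ y* = 4

(7, 4)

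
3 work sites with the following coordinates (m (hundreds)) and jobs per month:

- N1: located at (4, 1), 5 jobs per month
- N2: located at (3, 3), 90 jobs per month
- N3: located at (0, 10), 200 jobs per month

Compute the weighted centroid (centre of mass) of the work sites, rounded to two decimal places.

The minimiser of Σwᵢ‖p−pᵢ‖² is the weighted centroid p* = (Σwᵢpᵢ)/(Σwᵢ).
Σwᵢ = 295.
Σwᵢxᵢ = 5·4 + 90·3 + 200·0 = 290.
Σwᵢyᵢ = 5·1 + 90·3 + 200·10 = 2275.
x* = 290/295 = 0.98, y* = 2275/295 = 7.71.

(0.98, 7.71)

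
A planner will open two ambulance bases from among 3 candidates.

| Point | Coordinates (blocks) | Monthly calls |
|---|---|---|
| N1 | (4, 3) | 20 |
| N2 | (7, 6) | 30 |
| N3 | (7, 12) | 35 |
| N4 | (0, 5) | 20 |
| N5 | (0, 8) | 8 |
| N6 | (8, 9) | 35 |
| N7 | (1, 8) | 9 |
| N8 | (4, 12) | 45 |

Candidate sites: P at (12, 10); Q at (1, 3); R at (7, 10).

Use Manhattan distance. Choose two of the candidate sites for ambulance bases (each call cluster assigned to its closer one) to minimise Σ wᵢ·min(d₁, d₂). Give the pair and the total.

Evaluate every pair (each demand assigned to the nearer of the two):
  {Q, R}: total = 698
  {P, R}: total = 1069
  {P, Q}: total = 1353
Best pair: {Q, R} with total 698.

{Q, R}, total 698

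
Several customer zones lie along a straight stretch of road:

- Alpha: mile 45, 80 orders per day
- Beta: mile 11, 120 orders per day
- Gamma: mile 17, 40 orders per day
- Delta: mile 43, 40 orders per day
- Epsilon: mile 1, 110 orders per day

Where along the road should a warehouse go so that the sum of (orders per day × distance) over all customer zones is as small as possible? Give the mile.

For a sum of weighted absolute distances on a line, the optimum is the weighted median (not the mean). Total weight W = 390; half-weight = 195.
Sort by position and accumulate weight:
  mile 1 (Epsilon, w=110) → cum 110
  mile 11 (Beta, w=120) → cum 230  ≥ 195 → median here
  mile 17 (Gamma, w=40) → cum 270
  mile 43 (Delta, w=40) → cum 310
  mile 45 (Alpha, w=80) → cum 390
Optimal location: mile 11.

x = 11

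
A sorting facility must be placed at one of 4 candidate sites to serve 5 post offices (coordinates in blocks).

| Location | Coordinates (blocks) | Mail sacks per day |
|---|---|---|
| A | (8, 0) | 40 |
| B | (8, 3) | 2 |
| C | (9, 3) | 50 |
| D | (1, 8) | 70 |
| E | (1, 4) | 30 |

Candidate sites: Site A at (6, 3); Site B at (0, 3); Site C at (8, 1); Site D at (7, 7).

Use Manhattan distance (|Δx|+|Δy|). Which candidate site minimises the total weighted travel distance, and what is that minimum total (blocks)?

Site A, total 1234 blocks

Total weighted distance at each candidate:
  Site A (6, 3): total = 1234
  Site B (0, 3): total = 1386
  Site C (8, 1): total = 1474
  Site D (7, 7): total = 1390
Minimum is at Site A with total 1234 blocks.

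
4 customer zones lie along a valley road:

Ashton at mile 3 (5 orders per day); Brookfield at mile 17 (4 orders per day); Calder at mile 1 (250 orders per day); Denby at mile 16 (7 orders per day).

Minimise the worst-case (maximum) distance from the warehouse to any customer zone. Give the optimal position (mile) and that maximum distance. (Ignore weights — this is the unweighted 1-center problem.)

The 1-center on a line is the midpoint of the two extreme points: leftmost at 1, rightmost at 17.
Optimal location = (1 + 17)/2 = 9; maximum distance = (17 − 1)/2 = 8.

location 9, max distance 8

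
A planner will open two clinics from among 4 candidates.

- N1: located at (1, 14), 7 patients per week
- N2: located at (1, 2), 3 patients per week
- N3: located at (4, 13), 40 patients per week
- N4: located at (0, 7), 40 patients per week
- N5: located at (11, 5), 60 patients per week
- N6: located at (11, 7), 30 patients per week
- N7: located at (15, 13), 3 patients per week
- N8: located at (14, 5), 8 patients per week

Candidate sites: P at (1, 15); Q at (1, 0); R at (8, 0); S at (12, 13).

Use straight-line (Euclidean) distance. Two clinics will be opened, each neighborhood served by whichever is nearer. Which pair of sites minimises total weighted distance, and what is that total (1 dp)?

{P, R}, total 1178.8

Evaluate every pair (each demand assigned to the nearer of the two):
  {P, R}: total = 1178.8
  {P, S}: total = 1253.9
  {Q, S}: total = 1427.3
  {R, S}: total = 1448.2
  {Q, R}: total = 1605.6
  {P, Q}: total = 1630.9
Best pair: {P, R} with total 1178.8.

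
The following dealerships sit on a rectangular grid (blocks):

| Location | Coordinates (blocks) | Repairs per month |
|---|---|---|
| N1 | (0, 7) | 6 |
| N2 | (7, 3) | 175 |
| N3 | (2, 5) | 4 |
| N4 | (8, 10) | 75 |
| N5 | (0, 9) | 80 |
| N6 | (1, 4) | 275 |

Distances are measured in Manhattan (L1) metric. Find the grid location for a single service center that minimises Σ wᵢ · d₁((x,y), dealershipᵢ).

(1, 4)

Manhattan distance separates: Σwᵢ(|x−xᵢ|+|y−yᵢ|) = Σwᵢ|x−xᵢ| + Σwᵢ|y−yᵢ|, so x and y are optimised independently as 1-D weighted medians.
Total weight W = 615; half = 307.5.
x-coordinate, sorted with cumulative weight:
  x=0 (N1, w=6) cum 6
  x=0 (N5, w=80) cum 86
  x=1 (N6, w=275) cum 361  ← median
  x=2 (N3, w=4) cum 365
  x=7 (N2, w=175) cum 540
  x=8 (N4, w=75) cum 615
⇒ x* = 1
y-coordinate, sorted with cumulative weight:
  y=3 (N2, w=175) cum 175
  y=4 (N6, w=275) cum 450  ← median
  y=5 (N3, w=4) cum 454
  y=7 (N1, w=6) cum 460
  y=9 (N5, w=80) cum 540
  y=10 (N4, w=75) cum 615
⇒ y* = 4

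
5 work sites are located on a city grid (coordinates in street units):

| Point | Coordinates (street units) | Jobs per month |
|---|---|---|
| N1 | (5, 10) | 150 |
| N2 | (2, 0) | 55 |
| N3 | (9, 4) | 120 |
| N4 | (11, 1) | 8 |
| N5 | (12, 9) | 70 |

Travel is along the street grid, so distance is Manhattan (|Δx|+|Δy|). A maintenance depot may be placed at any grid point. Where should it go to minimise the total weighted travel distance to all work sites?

Manhattan distance separates: Σwᵢ(|x−xᵢ|+|y−yᵢ|) = Σwᵢ|x−xᵢ| + Σwᵢ|y−yᵢ|, so x and y are optimised independently as 1-D weighted medians.
Total weight W = 403; half = 201.5.
x-coordinate, sorted with cumulative weight:
  x=2 (N2, w=55) cum 55
  x=5 (N1, w=150) cum 205  ← median
  x=9 (N3, w=120) cum 325
  x=11 (N4, w=8) cum 333
  x=12 (N5, w=70) cum 403
⇒ x* = 5
y-coordinate, sorted with cumulative weight:
  y=0 (N2, w=55) cum 55
  y=1 (N4, w=8) cum 63
  y=4 (N3, w=120) cum 183
  y=9 (N5, w=70) cum 253  ← median
  y=10 (N1, w=150) cum 403
⇒ y* = 9

(5, 9)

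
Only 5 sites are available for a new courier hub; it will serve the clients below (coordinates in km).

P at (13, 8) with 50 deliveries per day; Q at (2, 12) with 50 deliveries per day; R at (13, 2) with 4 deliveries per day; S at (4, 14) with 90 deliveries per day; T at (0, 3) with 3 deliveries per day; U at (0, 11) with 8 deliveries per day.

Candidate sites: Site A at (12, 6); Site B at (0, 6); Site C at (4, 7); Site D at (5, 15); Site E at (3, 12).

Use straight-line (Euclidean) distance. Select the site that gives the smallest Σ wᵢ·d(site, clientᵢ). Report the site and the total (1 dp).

Site E, total 900.1 km

Total weighted distance at each candidate:
  Site A (12, 6): total = 1870.7
  Site B (0, 6): total = 1882.3
  Site C (4, 7): total = 1455.4
  Site D (5, 15): total = 1022.2
  Site E (3, 12): total = 900.1
Minimum is at Site E with total 900.1 km.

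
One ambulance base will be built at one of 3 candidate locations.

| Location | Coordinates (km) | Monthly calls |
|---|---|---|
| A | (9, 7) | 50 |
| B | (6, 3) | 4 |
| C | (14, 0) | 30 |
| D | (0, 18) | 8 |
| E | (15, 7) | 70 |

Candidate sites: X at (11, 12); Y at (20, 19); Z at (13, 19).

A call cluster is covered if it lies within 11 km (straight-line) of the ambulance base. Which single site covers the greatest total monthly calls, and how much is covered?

X, covering 124

Coverage radius r = 11 km; a point is covered iff (Δx)²+(Δy)² ≤ 11² = 121.
  X (11, 12): covers {A, B, E} → 124
  Y (20, 19): covers {none} → 0
  Z (13, 19): covers {none} → 0
Maximum coverage at X: 124 monthly calls.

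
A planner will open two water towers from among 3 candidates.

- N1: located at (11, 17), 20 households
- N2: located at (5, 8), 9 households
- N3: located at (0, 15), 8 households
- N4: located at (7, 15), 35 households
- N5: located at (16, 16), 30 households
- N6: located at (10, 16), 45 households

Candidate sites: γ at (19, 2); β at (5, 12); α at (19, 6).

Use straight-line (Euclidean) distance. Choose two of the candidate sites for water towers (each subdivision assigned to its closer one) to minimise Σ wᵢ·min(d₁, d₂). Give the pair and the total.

{β, α}, total 966.4

Evaluate every pair (each demand assigned to the nearer of the two):
  {β, α}: total = 966.4
  {γ, β}: total = 1004.3
  {γ, α}: total = 2011.1
Best pair: {β, α} with total 966.4.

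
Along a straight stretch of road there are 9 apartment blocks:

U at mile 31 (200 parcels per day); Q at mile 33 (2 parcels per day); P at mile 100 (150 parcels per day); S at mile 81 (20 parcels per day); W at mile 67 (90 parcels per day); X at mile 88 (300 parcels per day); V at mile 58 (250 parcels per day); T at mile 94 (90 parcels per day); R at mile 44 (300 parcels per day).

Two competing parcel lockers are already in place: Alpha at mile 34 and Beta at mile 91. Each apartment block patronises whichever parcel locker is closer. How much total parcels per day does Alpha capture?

The indifferent point is the midpoint (34+91)/2 = 62.5; apartment blocks left of it (closer to Alpha at 34) go to Alpha, those right go to Beta.
  U at 31 (w=200) → Alpha
  Q at 33 (w=2) → Alpha
  R at 44 (w=300) → Alpha
  V at 58 (w=250) → Alpha
  W at 67 (w=90) → Beta
  S at 81 (w=20) → Beta
  X at 88 (w=300) → Beta
  T at 94 (w=90) → Beta
  P at 100 (w=150) → Beta
Alpha captures 752; Beta captures 650.

752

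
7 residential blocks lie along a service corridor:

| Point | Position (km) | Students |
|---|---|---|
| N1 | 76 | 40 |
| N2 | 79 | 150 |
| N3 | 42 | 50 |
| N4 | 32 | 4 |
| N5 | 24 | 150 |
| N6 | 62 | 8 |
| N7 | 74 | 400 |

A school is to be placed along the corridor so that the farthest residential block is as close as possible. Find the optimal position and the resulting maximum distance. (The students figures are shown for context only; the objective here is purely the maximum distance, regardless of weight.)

location 51.5, max distance 27.5

The 1-center on a line is the midpoint of the two extreme points: leftmost at 24, rightmost at 79.
Optimal location = (24 + 79)/2 = 51.5; maximum distance = (79 − 24)/2 = 27.5.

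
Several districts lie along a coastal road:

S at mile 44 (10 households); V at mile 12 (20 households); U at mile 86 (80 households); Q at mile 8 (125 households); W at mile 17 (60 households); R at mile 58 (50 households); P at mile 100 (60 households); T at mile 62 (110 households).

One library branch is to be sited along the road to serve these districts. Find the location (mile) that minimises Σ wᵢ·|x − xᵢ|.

x = 58

For a sum of weighted absolute distances on a line, the optimum is the weighted median (not the mean). Total weight W = 515; half-weight = 257.5.
Sort by position and accumulate weight:
  mile 8 (Q, w=125) → cum 125
  mile 12 (V, w=20) → cum 145
  mile 17 (W, w=60) → cum 205
  mile 44 (S, w=10) → cum 215
  mile 58 (R, w=50) → cum 265  ≥ 257.5 → median here
  mile 62 (T, w=110) → cum 375
  mile 86 (U, w=80) → cum 455
  mile 100 (P, w=60) → cum 515
Optimal location: mile 58.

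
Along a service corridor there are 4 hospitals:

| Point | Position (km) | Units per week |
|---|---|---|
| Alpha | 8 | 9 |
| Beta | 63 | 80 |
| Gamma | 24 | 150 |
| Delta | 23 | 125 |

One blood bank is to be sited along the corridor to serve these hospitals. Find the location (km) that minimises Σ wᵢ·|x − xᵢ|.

x = 24

For a sum of weighted absolute distances on a line, the optimum is the weighted median (not the mean). Total weight W = 364; half-weight = 182.
Sort by position and accumulate weight:
  km 8 (Alpha, w=9) → cum 9
  km 23 (Delta, w=125) → cum 134
  km 24 (Gamma, w=150) → cum 284  ≥ 182 → median here
  km 63 (Beta, w=80) → cum 364
Optimal location: km 24.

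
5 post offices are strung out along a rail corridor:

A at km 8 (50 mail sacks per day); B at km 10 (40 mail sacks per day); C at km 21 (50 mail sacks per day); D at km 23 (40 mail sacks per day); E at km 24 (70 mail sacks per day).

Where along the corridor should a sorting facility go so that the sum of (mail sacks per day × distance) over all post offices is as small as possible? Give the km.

For a sum of weighted absolute distances on a line, the optimum is the weighted median (not the mean). Total weight W = 250; half-weight = 125.
Sort by position and accumulate weight:
  km 8 (A, w=50) → cum 50
  km 10 (B, w=40) → cum 90
  km 21 (C, w=50) → cum 140  ≥ 125 → median here
  km 23 (D, w=40) → cum 180
  km 24 (E, w=70) → cum 250
Optimal location: km 21.

x = 21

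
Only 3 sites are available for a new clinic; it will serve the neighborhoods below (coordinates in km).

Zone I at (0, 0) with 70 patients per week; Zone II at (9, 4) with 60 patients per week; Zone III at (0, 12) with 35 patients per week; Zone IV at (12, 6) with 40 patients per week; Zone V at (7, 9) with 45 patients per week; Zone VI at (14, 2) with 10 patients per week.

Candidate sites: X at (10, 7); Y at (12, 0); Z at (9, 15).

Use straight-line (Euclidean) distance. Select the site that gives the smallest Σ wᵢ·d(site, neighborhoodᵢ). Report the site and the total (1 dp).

Total weighted distance at each candidate:
  X (10, 7): total = 1751.2
  Y (12, 0): total = 2465.6
  Z (9, 15): total = 3019.9
Minimum is at X with total 1751.2 km.

X, total 1751.2 km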